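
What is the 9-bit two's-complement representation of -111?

110010001

|-111| = 111 = 001101111 in 9 bits.
Invert the bits: 110010000. Add 1: 110010001.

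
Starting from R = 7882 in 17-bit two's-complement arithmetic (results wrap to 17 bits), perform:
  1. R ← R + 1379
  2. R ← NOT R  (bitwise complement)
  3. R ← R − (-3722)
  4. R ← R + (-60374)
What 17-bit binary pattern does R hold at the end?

01111111010000110

Start: R = 7882 = 00001111011001010.
R = 7882 + 1379 = 9261 = 00010010000101101
R = NOT 00010010000101101 = 11101101111010010 = -9262
R = -9262 − (-3722) = -5540 = 11110101001011100
R = -5540 + (-60374) = -65914; wraps to 65158 = 01111111010000110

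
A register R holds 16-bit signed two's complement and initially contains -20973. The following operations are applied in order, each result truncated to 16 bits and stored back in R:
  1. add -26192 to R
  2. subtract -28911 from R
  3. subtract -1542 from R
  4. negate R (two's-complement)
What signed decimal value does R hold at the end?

16712

Start: R = -20973 = 1010111000010011.
R = -20973 + (-26192) = -47165; wraps to 18371 = 0100011111000011
R = 18371 − (-28911) = 47282; wraps to -18254 = 1011100010110010
R = -18254 − (-1542) = -16712 = 1011111010111000
R = −(-16712) = 16712 = 0100000101001000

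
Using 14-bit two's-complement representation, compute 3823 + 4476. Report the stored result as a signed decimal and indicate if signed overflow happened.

-8085; overflow

3823 → 00111011101111
4476 → 01000101111100
  00111011101111
+ 01000101111100
= 10000001101011
Result 10000001101011: MSB = 1 → 8299 − 16384 = -8085.
Both addends are non-negative but the stored result is negative: signed overflow. The true value 3823 + 4476 = 8299 lies outside [-8192, 8191].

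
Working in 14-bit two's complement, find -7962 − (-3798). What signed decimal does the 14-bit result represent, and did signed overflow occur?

-4164; no overflow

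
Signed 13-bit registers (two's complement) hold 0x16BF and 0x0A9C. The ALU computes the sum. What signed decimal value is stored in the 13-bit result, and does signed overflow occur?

0x16BF = 1011010111111 = -2369 (signed)
0x0A9C = 0101010011100 = 2716 (signed)
  1011010111111
+ 0101010011100
= 0000101011011  (discard carry-out 1)
Result 0000101011011: MSB = 0 → value 347.
Addends have opposite signs, so signed overflow cannot occur.

347; no overflow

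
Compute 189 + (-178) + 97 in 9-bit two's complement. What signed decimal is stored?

189 + (-178) = 11 (000001011)
11 + 97 = 108 (001101100)

108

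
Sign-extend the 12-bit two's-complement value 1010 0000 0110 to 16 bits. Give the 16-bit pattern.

1111101000000110

MSB of 101000000110 is 1; replicate it into the new high bits.
1111|101000000110 → 1111101000000110 (still -1530).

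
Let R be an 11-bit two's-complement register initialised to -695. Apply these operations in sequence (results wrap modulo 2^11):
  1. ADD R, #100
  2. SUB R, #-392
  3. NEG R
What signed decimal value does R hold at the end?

Start: R = -695 = 10101001001.
R = -695 + 100 = -595 = 10110101101
R = -595 − (-392) = -203 = 11100110101
R = −(-203) = 203 = 00011001011

203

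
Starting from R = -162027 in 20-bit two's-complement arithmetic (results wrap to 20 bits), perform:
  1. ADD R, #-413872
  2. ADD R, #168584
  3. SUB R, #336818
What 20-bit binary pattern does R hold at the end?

Start: R = -162027 = 11011000011100010101.
R = -162027 + (-413872) = -575899; wraps to 472677 = 01110011011001100101
R = 472677 + 168584 = 641261; wraps to -407315 = 10011100100011101101
R = -407315 − 336818 = -744133; wraps to 304443 = 01001010010100111011

01001010010100111011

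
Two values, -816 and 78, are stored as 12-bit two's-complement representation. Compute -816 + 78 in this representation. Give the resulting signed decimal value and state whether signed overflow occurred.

-816 → 110011010000
78 → 000001001110
  110011010000
+ 000001001110
= 110100011110
Result 110100011110: MSB = 1 → 3358 − 4096 = -738.
Addends have opposite signs, so signed overflow cannot occur.

-738; no overflow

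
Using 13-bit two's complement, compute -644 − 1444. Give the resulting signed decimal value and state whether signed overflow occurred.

-2088; no overflow

-644 → 1110101111100
1444 → 0010110100100
Subtract via negate-and-add: invert 0010110100100 + 1 = 1101001011100 (i.e. -1444).
  1110101111100
+ 1101001011100
= 1011111011000  (discard carry-out 1)
Result 1011111011000: MSB = 1 → 6104 − 8192 = -2088.
Both addends (after negating the subtrahend) are negative and so is the stored result: no signed overflow.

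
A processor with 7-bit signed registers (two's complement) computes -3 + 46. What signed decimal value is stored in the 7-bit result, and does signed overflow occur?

-3 → 1111101
46 → 0101110
  1111101
+ 0101110
= 0101011  (discard carry-out 1)
Result 0101011: MSB = 0 → value 43.
Addends have opposite signs, so signed overflow cannot occur.

43; no overflow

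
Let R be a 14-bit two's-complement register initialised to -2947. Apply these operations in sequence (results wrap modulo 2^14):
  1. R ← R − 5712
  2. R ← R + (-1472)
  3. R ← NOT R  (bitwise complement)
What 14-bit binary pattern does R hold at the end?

Start: R = -2947 = 11010001111101.
R = -2947 − 5712 = -8659; wraps to 7725 = 01111000101101
R = 7725 + (-1472) = 6253 = 01100001101101
R = NOT 01100001101101 = 10011110010010 = -6254

10011110010010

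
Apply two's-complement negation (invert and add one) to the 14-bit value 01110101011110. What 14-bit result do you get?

10001010100010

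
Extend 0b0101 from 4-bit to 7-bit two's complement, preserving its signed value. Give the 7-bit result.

0000101

MSB of 0101 is 0; replicate it into the new high bits.
000|0101 → 0000101 (still 5).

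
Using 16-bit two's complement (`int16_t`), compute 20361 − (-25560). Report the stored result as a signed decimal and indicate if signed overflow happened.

-19615; overflow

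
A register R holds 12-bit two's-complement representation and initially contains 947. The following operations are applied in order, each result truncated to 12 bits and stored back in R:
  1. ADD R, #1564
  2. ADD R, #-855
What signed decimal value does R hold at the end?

1656

Start: R = 947 = 001110110011.
R = 947 + 1564 = 2511; wraps to -1585 = 100111001111
R = -1585 + (-855) = -2440; wraps to 1656 = 011001111000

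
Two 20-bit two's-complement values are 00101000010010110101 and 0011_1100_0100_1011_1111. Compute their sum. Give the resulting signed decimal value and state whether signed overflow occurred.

412020; no overflow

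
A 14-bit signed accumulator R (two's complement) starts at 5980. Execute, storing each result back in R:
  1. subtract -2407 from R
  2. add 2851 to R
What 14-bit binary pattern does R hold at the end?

Start: R = 5980 = 01011101011100.
R = 5980 − (-2407) = 8387; wraps to -7997 = 10000011000011
R = -7997 + 2851 = -5146 = 10101111100110

10101111100110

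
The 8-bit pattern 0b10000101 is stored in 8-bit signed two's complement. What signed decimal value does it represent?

MSB is 1, so the value is negative.
Invert: 01111010. Add 1: 01111011 = 123. So the value is −123.

-123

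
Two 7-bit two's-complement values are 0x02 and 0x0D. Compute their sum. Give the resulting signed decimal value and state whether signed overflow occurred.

0x02 = 0000010 = 2 (signed)
0x0D = 0001101 = 13 (signed)
  0000010
+ 0001101
= 0001111
Result 0001111: MSB = 0 → value 15.
Both addends are non-negative and so is the stored result: no signed overflow.

15; no overflow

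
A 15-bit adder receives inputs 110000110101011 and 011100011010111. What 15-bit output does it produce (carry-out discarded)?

  110000110101011
+ 011100011010111
= 001101010000010  (discard carry-out 1)

001101010000010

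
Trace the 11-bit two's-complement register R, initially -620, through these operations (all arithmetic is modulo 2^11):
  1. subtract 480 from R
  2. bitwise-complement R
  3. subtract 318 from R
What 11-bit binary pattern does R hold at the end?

Start: R = -620 = 10110010100.
R = -620 − 480 = -1100; wraps to 948 = 01110110100
R = NOT 01110110100 = 10001001011 = -949
R = -949 − 318 = -1267; wraps to 781 = 01100001101

01100001101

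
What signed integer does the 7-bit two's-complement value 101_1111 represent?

-33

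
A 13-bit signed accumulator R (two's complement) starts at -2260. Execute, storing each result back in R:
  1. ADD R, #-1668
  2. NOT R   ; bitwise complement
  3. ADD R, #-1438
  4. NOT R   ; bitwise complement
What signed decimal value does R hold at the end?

Start: R = -2260 = 1011100101100.
R = -2260 + (-1668) = -3928 = 1000010101000
R = NOT 1000010101000 = 0111101010111 = 3927
R = 3927 + (-1438) = 2489 = 0100110111001
R = NOT 0100110111001 = 1011001000110 = -2490

-2490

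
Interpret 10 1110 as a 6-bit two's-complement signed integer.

-18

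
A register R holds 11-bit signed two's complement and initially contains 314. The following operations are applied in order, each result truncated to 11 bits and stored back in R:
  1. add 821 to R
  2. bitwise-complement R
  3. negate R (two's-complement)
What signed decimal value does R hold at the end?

Start: R = 314 = 00100111010.
R = 314 + 821 = 1135; wraps to -913 = 10001101111
R = NOT 10001101111 = 01110010000 = 912
R = −(912) = -912 = 10001110000

-912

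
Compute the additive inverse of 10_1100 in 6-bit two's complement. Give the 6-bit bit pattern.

010100

Invert: 010011. Add 1: 010100.
Check: 101100 = -20, 010100 = 20.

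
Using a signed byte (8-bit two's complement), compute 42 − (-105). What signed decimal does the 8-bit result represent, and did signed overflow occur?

42 → 00101010
-105 → 10010111
Subtract via negate-and-add: invert 10010111 + 1 = 01101001 (i.e. 105).
  00101010
+ 01101001
= 10010011
Result 10010011: MSB = 1 → 147 − 256 = -109.
Both addends (after negating the subtrahend) are non-negative but the stored result is negative: signed overflow. The true value 42 − (-105) = 147 lies outside [-128, 127].

-109; overflow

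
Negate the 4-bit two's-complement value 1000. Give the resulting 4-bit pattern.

1000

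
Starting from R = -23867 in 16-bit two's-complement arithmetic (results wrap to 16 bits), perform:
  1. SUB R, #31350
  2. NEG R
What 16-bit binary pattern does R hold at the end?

1101011110110001

Start: R = -23867 = 1010001011000101.
R = -23867 − 31350 = -55217; wraps to 10319 = 0010100001001111
R = −(10319) = -10319 = 1101011110110001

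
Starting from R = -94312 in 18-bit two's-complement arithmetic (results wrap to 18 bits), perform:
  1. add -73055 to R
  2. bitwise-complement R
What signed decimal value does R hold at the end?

Start: R = -94312 = 101000111110011000.
R = -94312 + (-73055) = -167367; wraps to 94777 = 010111001000111001
R = NOT 010111001000111001 = 101000110111000110 = -94778

-94778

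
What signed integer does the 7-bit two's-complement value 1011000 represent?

-40

MSB is 1, so the value is negative.
Invert: 0100111. Add 1: 0101000 = 40. So the value is −40.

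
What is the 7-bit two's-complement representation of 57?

0111001

57 is non-negative, so write it directly in 7 bits: 0111001.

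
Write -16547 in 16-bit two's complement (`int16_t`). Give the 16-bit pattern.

|-16547| = 16547 = 0100000010100011 in 16 bits.
Invert the bits: 1011111101011100. Add 1: 1011111101011101.

1011111101011101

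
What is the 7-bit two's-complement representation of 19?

0010011

19 is non-negative, so write it directly in 7 bits: 0010011.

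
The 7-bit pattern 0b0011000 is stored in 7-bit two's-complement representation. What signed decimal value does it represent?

MSB is 0, so the value is non-negative: 0011000 = 24.

24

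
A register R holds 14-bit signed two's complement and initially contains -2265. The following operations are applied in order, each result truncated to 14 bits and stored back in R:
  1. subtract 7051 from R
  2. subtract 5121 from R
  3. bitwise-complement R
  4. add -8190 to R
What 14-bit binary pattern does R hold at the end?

01100001100110

Start: R = -2265 = 11011100100111.
R = -2265 − 7051 = -9316; wraps to 7068 = 01101110011100
R = 7068 − 5121 = 1947 = 00011110011011
R = NOT 00011110011011 = 11100001100100 = -1948
R = -1948 + (-8190) = -10138; wraps to 6246 = 01100001100110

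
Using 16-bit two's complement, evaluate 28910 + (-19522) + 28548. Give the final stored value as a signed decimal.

28910 + (-19522) = 9388 (0010010010101100)
9388 + 28548 = 37936 → wraps to -27600 (1001010000110000)

-27600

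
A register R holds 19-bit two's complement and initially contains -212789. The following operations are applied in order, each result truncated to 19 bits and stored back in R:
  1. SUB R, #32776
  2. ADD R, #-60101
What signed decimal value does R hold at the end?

218622

Start: R = -212789 = 1001100000011001011.
R = -212789 − 32776 = -245565 = 1000100000011000011
R = -245565 + (-60101) = -305666; wraps to 218622 = 0110101010111111110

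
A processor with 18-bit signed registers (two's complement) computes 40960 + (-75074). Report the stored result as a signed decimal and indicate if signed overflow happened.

-34114; no overflow

40960 → 001010000000000000
-75074 → 101101101010111110
  001010000000000000
+ 101101101010111110
= 110111101010111110
Result 110111101010111110: MSB = 1 → 228030 − 262144 = -34114.
Addends have opposite signs, so signed overflow cannot occur.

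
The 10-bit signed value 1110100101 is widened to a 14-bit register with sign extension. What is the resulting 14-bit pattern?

11111110100101

MSB of 1110100101 is 1; replicate it into the new high bits.
1111|1110100101 → 11111110100101 (still -91).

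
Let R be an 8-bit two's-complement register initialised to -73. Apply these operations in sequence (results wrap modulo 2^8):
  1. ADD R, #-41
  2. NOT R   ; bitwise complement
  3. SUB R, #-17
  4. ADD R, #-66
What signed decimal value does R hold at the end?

64

Start: R = -73 = 10110111.
R = -73 + (-41) = -114 = 10001110
R = NOT 10001110 = 01110001 = 113
R = 113 − (-17) = 130; wraps to -126 = 10000010
R = -126 + (-66) = -192; wraps to 64 = 01000000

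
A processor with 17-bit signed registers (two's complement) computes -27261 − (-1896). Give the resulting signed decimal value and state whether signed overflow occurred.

-25365; no overflow

-27261 → 11001010110000011
-1896 → 11111100010011000
Subtract via negate-and-add: invert 11111100010011000 + 1 = 00000011101101000 (i.e. 1896).
  11001010110000011
+ 00000011101101000
= 11001110011101011
Result 11001110011101011: MSB = 1 → 105707 − 131072 = -25365.
Addends (after negating the subtrahend) have opposite signs, so signed overflow cannot occur.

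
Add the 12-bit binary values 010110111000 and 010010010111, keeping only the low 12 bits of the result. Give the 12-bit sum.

101001001111

  010110111000
+ 010010010111
= 101001001111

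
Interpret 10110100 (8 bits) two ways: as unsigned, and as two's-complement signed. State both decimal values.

Unsigned: 10110100 = 180.
Signed: MSB=1 → 180 − 256 = -76.

unsigned = 180, signed = -76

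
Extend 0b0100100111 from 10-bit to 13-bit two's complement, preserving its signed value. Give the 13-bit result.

MSB of 0100100111 is 0; replicate it into the new high bits.
000|0100100111 → 0000100100111 (still 295).

0000100100111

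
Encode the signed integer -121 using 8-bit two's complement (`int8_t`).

|-121| = 121 = 01111001 in 8 bits.
Invert the bits: 10000110. Add 1: 10000111.

10000111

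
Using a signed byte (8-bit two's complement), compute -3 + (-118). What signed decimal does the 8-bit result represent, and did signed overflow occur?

-3 → 11111101
-118 → 10001010
  11111101
+ 10001010
= 10000111  (discard carry-out 1)
Result 10000111: MSB = 1 → 135 − 256 = -121.
Both addends are negative and so is the stored result: no signed overflow.

-121; no overflow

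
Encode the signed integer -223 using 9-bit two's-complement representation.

100100001

|-223| = 223 = 011011111 in 9 bits.
Invert the bits: 100100000. Add 1: 100100001.
Check: 100100001 reads as 289 − 512 = -223.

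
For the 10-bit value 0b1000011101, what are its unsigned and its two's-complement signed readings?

Unsigned: 1000011101 = 541.
Signed: MSB=1 → 541 − 1024 = -483.

unsigned = 541, signed = -483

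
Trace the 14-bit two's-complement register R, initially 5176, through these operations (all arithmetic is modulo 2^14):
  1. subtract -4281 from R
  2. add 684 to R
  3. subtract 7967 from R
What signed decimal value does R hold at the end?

2174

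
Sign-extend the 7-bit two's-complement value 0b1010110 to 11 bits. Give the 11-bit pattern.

MSB of 1010110 is 1; replicate it into the new high bits.
1111|1010110 → 11111010110 (still -42).

11111010110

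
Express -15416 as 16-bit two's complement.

|-15416| = 15416 = 0011110000111000 in 16 bits.
Invert the bits: 1100001111000111. Add 1: 1100001111001000.
Check: 1100001111001000 reads as 50120 − 65536 = -15416.

1100001111001000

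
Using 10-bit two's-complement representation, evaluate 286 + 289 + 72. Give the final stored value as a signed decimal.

286 + 289 = 575 → wraps to -449 (1000111111)
-449 + 72 = -377 (1010000111)

-377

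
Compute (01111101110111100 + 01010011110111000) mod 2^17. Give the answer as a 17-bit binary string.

  01111101110111100
+ 01010011110111000
= 11010001101110100

11010001101110100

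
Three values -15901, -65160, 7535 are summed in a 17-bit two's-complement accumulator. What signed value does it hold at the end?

57546

-15901 + (-65160) = -81061 → wraps to 50011 (01100001101011011)
50011 + 7535 = 57546 (01110000011001010)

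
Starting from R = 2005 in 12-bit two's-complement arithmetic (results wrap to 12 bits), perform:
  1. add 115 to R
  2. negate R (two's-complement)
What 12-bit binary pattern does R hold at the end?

011110111000

Start: R = 2005 = 011111010101.
R = 2005 + 115 = 2120; wraps to -1976 = 100001001000
R = −(-1976) = 1976 = 011110111000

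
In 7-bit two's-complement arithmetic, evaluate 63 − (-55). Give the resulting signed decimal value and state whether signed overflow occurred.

63 → 0111111
-55 → 1001001
Subtract via negate-and-add: invert 1001001 + 1 = 0110111 (i.e. 55).
  0111111
+ 0110111
= 1110110
Result 1110110: MSB = 1 → 118 − 128 = -10.
Both addends (after negating the subtrahend) are non-negative but the stored result is negative: signed overflow. The true value 63 − (-55) = 118 lies outside [-64, 63].

-10; overflow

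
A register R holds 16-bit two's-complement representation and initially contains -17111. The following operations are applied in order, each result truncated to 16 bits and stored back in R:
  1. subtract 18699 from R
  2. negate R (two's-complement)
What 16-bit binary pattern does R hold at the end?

Start: R = -17111 = 1011110100101001.
R = -17111 − 18699 = -35810; wraps to 29726 = 0111010000011110
R = −(29726) = -29726 = 1000101111100010

1000101111100010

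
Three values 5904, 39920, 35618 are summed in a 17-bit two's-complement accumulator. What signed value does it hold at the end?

-49630

5904 + 39920 = 45824 (01011001100000000)
45824 + 35618 = 81442 → wraps to -49630 (10011111000100010)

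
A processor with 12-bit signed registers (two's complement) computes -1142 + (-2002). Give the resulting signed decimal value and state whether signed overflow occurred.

-1142 → 101110001010
-2002 → 100000101110
  101110001010
+ 100000101110
= 001110111000  (discard carry-out 1)
Result 001110111000: MSB = 0 → value 952.
Both addends are negative but the stored result is non-negative: signed overflow. The true value -1142 + (-2002) = -3144 lies outside [-2048, 2047].

952; overflow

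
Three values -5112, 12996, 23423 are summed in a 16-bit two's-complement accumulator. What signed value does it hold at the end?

-5112 + 12996 = 7884 (0001111011001100)
7884 + 23423 = 31307 (0111101001001011)

31307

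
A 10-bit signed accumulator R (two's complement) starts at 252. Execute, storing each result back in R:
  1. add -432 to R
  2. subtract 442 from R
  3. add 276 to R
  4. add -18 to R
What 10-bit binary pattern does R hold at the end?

Start: R = 252 = 0011111100.
R = 252 + (-432) = -180 = 1101001100
R = -180 − 442 = -622; wraps to 402 = 0110010010
R = 402 + 276 = 678; wraps to -346 = 1010100110
R = -346 + (-18) = -364 = 1010010100

1010010100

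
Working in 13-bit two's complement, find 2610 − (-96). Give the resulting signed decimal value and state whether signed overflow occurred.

2610 → 0101000110010
-96 → 1111110100000
Subtract via negate-and-add: invert 1111110100000 + 1 = 0000001100000 (i.e. 96).
  0101000110010
+ 0000001100000
= 0101010010010
Result 0101010010010: MSB = 0 → value 2706.
Both addends (after negating the subtrahend) are non-negative and so is the stored result: no signed overflow.

2706; no overflow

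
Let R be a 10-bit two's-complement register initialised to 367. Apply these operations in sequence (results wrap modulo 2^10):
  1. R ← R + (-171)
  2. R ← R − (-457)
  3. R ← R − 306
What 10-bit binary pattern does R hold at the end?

0101011011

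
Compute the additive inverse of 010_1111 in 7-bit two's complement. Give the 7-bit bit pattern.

1010001

Invert: 1010000. Add 1: 1010001.
Check: 0101111 = 47, 1010001 = -47.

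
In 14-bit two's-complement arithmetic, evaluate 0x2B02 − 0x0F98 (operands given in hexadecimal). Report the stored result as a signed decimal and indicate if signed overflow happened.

7018; overflow

0x2B02 = 10101100000010 = -5374 (signed)
0x0F98 = 00111110011000 = 3992 (signed)
Subtract via negate-and-add: invert 00111110011000 + 1 = 11000001101000 (i.e. -3992).
  10101100000010
+ 11000001101000
= 01101101101010  (discard carry-out 1)
Result 01101101101010: MSB = 0 → value 7018.
Both addends (after negating the subtrahend) are negative but the stored result is non-negative: signed overflow. The true value -5374 − 3992 = -9366 lies outside [-8192, 8191].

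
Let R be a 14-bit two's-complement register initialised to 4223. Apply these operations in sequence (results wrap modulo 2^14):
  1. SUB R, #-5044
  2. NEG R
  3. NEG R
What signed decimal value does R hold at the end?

-7117

Start: R = 4223 = 01000001111111.
R = 4223 − (-5044) = 9267; wraps to -7117 = 10010000110011
R = −(-7117) = 7117 = 01101111001101
R = −(7117) = -7117 = 10010000110011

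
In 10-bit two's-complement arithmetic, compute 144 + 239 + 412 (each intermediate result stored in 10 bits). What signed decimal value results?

-229

144 + 239 = 383 (0101111111)
383 + 412 = 795 → wraps to -229 (1100011011)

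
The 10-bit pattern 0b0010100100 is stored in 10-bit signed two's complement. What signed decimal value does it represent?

164

MSB is 0, so the value is non-negative: 0010100100 = 164.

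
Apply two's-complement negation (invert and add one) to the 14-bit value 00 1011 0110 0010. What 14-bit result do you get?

Invert: 11010010011101. Add 1: 11010010011110.

11010010011110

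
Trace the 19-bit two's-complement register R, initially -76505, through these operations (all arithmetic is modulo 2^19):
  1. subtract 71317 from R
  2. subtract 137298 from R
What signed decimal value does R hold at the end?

239168

Start: R = -76505 = 1101101010100100111.
R = -76505 − 71317 = -147822 = 1011011111010010010
R = -147822 − 137298 = -285120; wraps to 239168 = 0111010011001000000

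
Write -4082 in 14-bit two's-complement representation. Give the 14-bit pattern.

11000000001110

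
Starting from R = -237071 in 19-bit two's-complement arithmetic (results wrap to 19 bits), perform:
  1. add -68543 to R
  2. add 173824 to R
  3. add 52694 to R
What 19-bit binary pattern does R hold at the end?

1101100101100001000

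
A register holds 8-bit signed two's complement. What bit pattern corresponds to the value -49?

11001111

|-49| = 49 = 00110001 in 8 bits.
Invert the bits: 11001110. Add 1: 11001111.
Check: 11001111 reads as 207 − 256 = -49.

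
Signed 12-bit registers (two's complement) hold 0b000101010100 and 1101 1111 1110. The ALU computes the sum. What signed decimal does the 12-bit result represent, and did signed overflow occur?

0b000101010100 → 000101010100 = 340 (signed)
1101 1111 1110 → 110111111110 = -514 (signed)
  000101010100
+ 110111111110
= 111101010010
Result 111101010010: MSB = 1 → 3922 − 4096 = -174.
Addends have opposite signs, so signed overflow cannot occur.

-174; no overflow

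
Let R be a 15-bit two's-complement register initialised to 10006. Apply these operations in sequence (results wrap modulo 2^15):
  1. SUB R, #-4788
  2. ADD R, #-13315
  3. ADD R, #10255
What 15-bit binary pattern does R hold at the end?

Start: R = 10006 = 010011100010110.
R = 10006 − (-4788) = 14794 = 011100111001010
R = 14794 + (-13315) = 1479 = 000010111000111
R = 1479 + 10255 = 11734 = 010110111010110

010110111010110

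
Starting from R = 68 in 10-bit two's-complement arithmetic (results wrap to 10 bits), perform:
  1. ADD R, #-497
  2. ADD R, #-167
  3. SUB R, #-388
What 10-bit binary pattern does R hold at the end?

Start: R = 68 = 0001000100.
R = 68 + (-497) = -429 = 1001010011
R = -429 + (-167) = -596; wraps to 428 = 0110101100
R = 428 − (-388) = 816; wraps to -208 = 1100110000

1100110000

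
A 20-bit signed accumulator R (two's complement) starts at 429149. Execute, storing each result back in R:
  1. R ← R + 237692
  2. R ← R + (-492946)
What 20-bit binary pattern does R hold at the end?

00101010011101000111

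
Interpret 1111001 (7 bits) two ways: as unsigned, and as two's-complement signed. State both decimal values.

Unsigned: 1111001 = 121.
Signed: MSB=1 → 121 − 128 = -7.

unsigned = 121, signed = -7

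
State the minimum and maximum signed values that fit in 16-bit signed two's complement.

Minimum: −2^15 = -32768.
Maximum: 2^15 − 1 = 32767.

min = -32768, max = 32767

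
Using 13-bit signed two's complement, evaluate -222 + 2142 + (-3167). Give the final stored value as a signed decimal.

-1247

-222 + 2142 = 1920 (0011110000000)
1920 + (-3167) = -1247 (1101100100001)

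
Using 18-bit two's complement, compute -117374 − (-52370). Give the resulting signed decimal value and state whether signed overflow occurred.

-117374 → 100011010110000010
-52370 → 110011001101101110
Subtract via negate-and-add: invert 110011001101101110 + 1 = 001100110010010010 (i.e. 52370).
  100011010110000010
+ 001100110010010010
= 110000001000010100
Result 110000001000010100: MSB = 1 → 197140 − 262144 = -65004.
Addends (after negating the subtrahend) have opposite signs, so signed overflow cannot occur.

-65004; no overflow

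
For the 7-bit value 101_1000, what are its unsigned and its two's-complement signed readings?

Unsigned: 1011000 = 88.
Signed: MSB=1 → 88 − 128 = -40.

unsigned = 88, signed = -40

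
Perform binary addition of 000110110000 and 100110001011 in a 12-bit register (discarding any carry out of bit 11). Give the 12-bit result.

  000110110000
+ 100110001011
= 101100111011

101100111011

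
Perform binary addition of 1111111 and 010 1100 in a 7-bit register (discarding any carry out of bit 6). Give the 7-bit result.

0101011

  1111111
+ 0101100
= 0101011  (discard carry-out 1)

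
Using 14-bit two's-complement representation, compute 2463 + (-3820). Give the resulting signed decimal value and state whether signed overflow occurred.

2463 → 00100110011111
-3820 → 11000100010100
  00100110011111
+ 11000100010100
= 11101010110011
Result 11101010110011: MSB = 1 → 15027 − 16384 = -1357.
Addends have opposite signs, so signed overflow cannot occur.

-1357; no overflow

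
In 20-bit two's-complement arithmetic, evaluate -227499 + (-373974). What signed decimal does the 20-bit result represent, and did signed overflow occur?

447103; overflow

-227499 → 11001000011101010101
-373974 → 10100100101100101010
  11001000011101010101
+ 10100100101100101010
= 01101101001001111111  (discard carry-out 1)
Result 01101101001001111111: MSB = 0 → value 447103.
Both addends are negative but the stored result is non-negative: signed overflow. The true value -227499 + (-373974) = -601473 lies outside [-524288, 524287].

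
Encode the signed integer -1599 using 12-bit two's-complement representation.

|-1599| = 1599 = 011000111111 in 12 bits.
Invert the bits: 100111000000. Add 1: 100111000001.
Check: 100111000001 reads as 2497 − 4096 = -1599.

100111000001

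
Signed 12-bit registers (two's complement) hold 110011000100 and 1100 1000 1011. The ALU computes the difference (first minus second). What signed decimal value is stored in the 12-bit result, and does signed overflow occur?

57; no overflow

110011000100 = -828 (signed)
1100 1000 1011 → 110010001011 = -885 (signed)
Subtract via negate-and-add: invert 110010001011 + 1 = 001101110101 (i.e. 885).
  110011000100
+ 001101110101
= 000000111001  (discard carry-out 1)
Result 000000111001: MSB = 0 → value 57.
Addends (after negating the subtrahend) have opposite signs, so signed overflow cannot occur.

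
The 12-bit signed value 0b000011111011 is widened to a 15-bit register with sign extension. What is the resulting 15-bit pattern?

MSB of 000011111011 is 0; replicate it into the new high bits.
000|000011111011 → 000000011111011 (still 251).

000000011111011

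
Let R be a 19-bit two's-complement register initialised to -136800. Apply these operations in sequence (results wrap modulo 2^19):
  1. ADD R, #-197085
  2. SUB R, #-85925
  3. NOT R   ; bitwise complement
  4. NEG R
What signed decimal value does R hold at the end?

Start: R = -136800 = 1011110100110100000.
R = -136800 + (-197085) = -333885; wraps to 190403 = 0101110011111000011
R = 190403 − (-85925) = 276328; wraps to -247960 = 1000011011101101000
R = NOT 1000011011101101000 = 0111100100010010111 = 247959
R = −(247959) = -247959 = 1000011011101101001

-247959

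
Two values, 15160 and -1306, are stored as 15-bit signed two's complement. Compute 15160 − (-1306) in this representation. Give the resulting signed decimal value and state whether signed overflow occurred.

15160 → 011101100111000
-1306 → 111101011100110
Subtract via negate-and-add: invert 111101011100110 + 1 = 000010100011010 (i.e. 1306).
  011101100111000
+ 000010100011010
= 100000001010010
Result 100000001010010: MSB = 1 → 16466 − 32768 = -16302.
Both addends (after negating the subtrahend) are non-negative but the stored result is negative: signed overflow. The true value 15160 − (-1306) = 16466 lies outside [-16384, 16383].

-16302; overflow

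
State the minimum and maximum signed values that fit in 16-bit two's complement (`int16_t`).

min = -32768, max = 32767

Minimum: −2^15 = -32768.
Maximum: 2^15 − 1 = 32767.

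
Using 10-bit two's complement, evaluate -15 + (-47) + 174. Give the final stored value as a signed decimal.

-15 + (-47) = -62 (1111000010)
-62 + 174 = 112 (0001110000)

112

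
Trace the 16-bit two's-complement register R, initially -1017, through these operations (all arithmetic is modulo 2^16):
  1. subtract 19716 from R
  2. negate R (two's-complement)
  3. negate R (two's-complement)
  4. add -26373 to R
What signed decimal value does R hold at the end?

Start: R = -1017 = 1111110000000111.
R = -1017 − 19716 = -20733 = 1010111100000011
R = −(-20733) = 20733 = 0101000011111101
R = −(20733) = -20733 = 1010111100000011
R = -20733 + (-26373) = -47106; wraps to 18430 = 0100011111111110

18430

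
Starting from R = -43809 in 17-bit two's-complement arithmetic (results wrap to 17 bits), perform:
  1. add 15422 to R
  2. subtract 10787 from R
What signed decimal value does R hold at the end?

-39174

Start: R = -43809 = 10101010011011111.
R = -43809 + 15422 = -28387 = 11001000100011101
R = -28387 − 10787 = -39174 = 10110011011111010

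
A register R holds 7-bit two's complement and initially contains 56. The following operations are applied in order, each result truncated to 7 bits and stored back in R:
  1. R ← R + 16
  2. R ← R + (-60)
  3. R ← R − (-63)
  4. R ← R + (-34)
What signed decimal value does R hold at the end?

41

Start: R = 56 = 0111000.
R = 56 + 16 = 72; wraps to -56 = 1001000
R = -56 + (-60) = -116; wraps to 12 = 0001100
R = 12 − (-63) = 75; wraps to -53 = 1001011
R = -53 + (-34) = -87; wraps to 41 = 0101001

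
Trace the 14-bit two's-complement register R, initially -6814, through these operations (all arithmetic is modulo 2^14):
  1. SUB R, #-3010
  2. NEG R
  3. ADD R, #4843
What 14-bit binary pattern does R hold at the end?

Start: R = -6814 = 10010101100010.
R = -6814 − (-3010) = -3804 = 11000100100100
R = −(-3804) = 3804 = 00111011011100
R = 3804 + 4843 = 8647; wraps to -7737 = 10000111000111

10000111000111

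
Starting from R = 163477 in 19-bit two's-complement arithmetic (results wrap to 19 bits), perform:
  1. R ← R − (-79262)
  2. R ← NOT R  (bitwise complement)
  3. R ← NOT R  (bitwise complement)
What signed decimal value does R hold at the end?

Start: R = 163477 = 0100111111010010101.
R = 163477 − (-79262) = 242739 = 0111011010000110011
R = NOT 0111011010000110011 = 1000100101111001100 = -242740
R = NOT 1000100101111001100 = 0111011010000110011 = 242739

242739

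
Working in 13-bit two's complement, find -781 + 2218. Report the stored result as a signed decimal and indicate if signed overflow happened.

1437; no overflow

-781 → 1110011110011
2218 → 0100010101010
  1110011110011
+ 0100010101010
= 0010110011101  (discard carry-out 1)
Result 0010110011101: MSB = 0 → value 1437.
Addends have opposite signs, so signed overflow cannot occur.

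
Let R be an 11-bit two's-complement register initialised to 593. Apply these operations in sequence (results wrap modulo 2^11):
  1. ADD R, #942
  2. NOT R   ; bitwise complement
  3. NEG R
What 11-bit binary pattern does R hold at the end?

Start: R = 593 = 01001010001.
R = 593 + 942 = 1535; wraps to -513 = 10111111111
R = NOT 10111111111 = 01000000000 = 512
R = −(512) = -512 = 11000000000

11000000000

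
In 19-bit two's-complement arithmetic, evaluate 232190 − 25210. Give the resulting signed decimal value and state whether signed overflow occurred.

232190 → 0111000101011111110
25210 → 0000110001001111010
Subtract via negate-and-add: invert 0000110001001111010 + 1 = 1111001110110000110 (i.e. -25210).
  0111000101011111110
+ 1111001110110000110
= 0110010100010000100  (discard carry-out 1)
Result 0110010100010000100: MSB = 0 → value 206980.
Addends (after negating the subtrahend) have opposite signs, so signed overflow cannot occur.

206980; no overflow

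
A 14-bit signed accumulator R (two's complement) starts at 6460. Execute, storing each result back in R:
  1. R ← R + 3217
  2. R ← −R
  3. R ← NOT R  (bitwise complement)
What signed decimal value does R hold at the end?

-6708

Start: R = 6460 = 01100100111100.
R = 6460 + 3217 = 9677; wraps to -6707 = 10010111001101
R = −(-6707) = 6707 = 01101000110011
R = NOT 01101000110011 = 10010111001100 = -6708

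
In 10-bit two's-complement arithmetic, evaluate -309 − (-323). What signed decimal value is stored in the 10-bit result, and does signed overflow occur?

-309 → 1011001011
-323 → 1010111101
Subtract via negate-and-add: invert 1010111101 + 1 = 0101000011 (i.e. 323).
  1011001011
+ 0101000011
= 0000001110  (discard carry-out 1)
Result 0000001110: MSB = 0 → value 14.
Addends (after negating the subtrahend) have opposite signs, so signed overflow cannot occur.

14; no overflow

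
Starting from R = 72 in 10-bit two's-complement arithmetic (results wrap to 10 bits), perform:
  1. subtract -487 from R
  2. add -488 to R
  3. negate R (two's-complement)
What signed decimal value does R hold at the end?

-71

Start: R = 72 = 0001001000.
R = 72 − (-487) = 559; wraps to -465 = 1000101111
R = -465 + (-488) = -953; wraps to 71 = 0001000111
R = −(71) = -71 = 1110111001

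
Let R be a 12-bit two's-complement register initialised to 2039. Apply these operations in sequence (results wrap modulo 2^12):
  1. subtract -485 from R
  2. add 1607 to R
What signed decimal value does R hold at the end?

35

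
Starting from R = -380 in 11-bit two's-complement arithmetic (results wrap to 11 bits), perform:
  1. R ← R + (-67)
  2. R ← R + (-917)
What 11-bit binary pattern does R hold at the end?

01010101100

Start: R = -380 = 11010000100.
R = -380 + (-67) = -447 = 11001000001
R = -447 + (-917) = -1364; wraps to 684 = 01010101100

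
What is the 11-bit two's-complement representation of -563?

|-563| = 563 = 01000110011 in 11 bits.
Invert the bits: 10111001100. Add 1: 10111001101.

10111001101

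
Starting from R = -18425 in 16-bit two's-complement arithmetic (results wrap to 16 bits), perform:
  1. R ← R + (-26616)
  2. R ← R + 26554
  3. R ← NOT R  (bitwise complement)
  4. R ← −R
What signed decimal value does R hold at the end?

Start: R = -18425 = 1011100000000111.
R = -18425 + (-26616) = -45041; wraps to 20495 = 0101000000001111
R = 20495 + 26554 = 47049; wraps to -18487 = 1011011111001001
R = NOT 1011011111001001 = 0100100000110110 = 18486
R = −(18486) = -18486 = 1011011111001010

-18486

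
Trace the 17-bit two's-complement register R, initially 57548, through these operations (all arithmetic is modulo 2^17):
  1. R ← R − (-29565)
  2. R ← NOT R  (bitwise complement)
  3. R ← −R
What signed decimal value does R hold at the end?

-43958

Start: R = 57548 = 01110000011001100.
R = 57548 − (-29565) = 87113; wraps to -43959 = 10101010001001001
R = NOT 10101010001001001 = 01010101110110110 = 43958
R = −(43958) = -43958 = 10101010001001010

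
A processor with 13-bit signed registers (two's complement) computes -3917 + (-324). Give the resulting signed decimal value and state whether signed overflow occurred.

3951; overflow

-3917 → 1000010110011
-324 → 1111010111100
  1000010110011
+ 1111010111100
= 0111101101111  (discard carry-out 1)
Result 0111101101111: MSB = 0 → value 3951.
Both addends are negative but the stored result is non-negative: signed overflow. The true value -3917 + (-324) = -4241 lies outside [-4096, 4095].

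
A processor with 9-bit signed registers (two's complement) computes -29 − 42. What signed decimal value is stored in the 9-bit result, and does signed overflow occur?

-71; no overflow

-29 → 111100011
42 → 000101010
Subtract via negate-and-add: invert 000101010 + 1 = 111010110 (i.e. -42).
  111100011
+ 111010110
= 110111001  (discard carry-out 1)
Result 110111001: MSB = 1 → 441 − 512 = -71.
Both addends (after negating the subtrahend) are negative and so is the stored result: no signed overflow.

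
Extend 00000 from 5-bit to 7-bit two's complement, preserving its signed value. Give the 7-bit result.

MSB of 00000 is 0; replicate it into the new high bits.
00|00000 → 0000000 (still 0).

0000000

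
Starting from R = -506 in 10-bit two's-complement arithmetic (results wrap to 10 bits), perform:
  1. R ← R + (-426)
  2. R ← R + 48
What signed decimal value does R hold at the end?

140

Start: R = -506 = 1000000110.
R = -506 + (-426) = -932; wraps to 92 = 0001011100
R = 92 + 48 = 140 = 0010001100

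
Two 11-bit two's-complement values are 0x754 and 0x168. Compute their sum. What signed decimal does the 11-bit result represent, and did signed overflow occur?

188; no overflow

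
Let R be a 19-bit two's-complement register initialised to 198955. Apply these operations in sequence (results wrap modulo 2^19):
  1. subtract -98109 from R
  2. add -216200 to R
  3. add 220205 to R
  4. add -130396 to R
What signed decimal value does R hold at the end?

170673

Start: R = 198955 = 0110000100100101011.
R = 198955 − (-98109) = 297064; wraps to -227224 = 1001000100001101000
R = -227224 + (-216200) = -443424; wraps to 80864 = 0010011101111100000
R = 80864 + 220205 = 301069; wraps to -223219 = 1001001100000001101
R = -223219 + (-130396) = -353615; wraps to 170673 = 0101001101010110001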